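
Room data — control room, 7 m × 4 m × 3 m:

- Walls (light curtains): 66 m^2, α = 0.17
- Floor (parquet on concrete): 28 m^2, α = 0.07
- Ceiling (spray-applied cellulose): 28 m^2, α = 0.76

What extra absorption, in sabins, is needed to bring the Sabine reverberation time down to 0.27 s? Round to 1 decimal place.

Total absorption A₁ = 66*0.17 + 28*0.07 + 28*0.76
  = 11.220 + 1.960 + 21.280 = 34.460 m^2 sabins.
V = 84 m³. Required absorption A₂ = 0.161 × 84 / 0.27 = 50.089 sabins.
Additional absorption ΔA = 50.089 − 34.460 = 15.6 sabins.

15.6 sabins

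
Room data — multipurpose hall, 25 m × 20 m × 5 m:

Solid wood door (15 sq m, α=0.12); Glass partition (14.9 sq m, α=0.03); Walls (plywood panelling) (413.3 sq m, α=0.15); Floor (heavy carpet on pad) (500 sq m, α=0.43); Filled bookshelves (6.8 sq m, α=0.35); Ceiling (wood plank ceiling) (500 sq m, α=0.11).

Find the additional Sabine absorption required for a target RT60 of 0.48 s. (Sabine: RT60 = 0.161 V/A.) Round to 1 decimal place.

501.9 sabins

Equivalent absorption area: A₁ = 15·0.12 + 14.9·0.03 + 413.3·0.15 + 500·0.43 + 6.8·0.35 + 500·0.11 = 336.622 sq m.
V = 2500 m³. Required absorption A₂ = 0.161 × 2500 / 0.48 = 838.542 sabins.
ΔA = A₂ − A₁ = 838.542 − 336.622 = 501.9 sabins.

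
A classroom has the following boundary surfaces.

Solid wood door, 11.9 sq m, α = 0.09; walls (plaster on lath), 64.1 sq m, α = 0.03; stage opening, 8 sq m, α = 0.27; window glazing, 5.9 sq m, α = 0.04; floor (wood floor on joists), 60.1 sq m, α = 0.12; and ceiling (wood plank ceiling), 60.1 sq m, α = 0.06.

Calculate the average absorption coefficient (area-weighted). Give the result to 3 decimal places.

S = Σ Sᵢ = 11.9 + 64.1 + 8 + 5.9 + 60.1 + 60.1 = 210.1 sq m.
Σ(Sᵢαᵢ) = 11.9*0.09 + 64.1*0.03 + 8*0.27 + 5.9*0.04 + 60.1*0.12 + 60.1*0.06 = 16.208.
ᾱ = A/S = 0.077.

0.077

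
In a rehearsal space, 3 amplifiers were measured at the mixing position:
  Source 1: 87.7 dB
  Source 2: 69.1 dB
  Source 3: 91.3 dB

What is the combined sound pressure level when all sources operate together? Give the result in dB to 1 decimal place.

92.9 dB

Converting to relative power and adding: 10^(87.7/10) + 10^(69.1/10) + 10^(91.3/10) = 1.946e+09.
Back to dB: 10·log₁₀ Σ = 92.9 dB.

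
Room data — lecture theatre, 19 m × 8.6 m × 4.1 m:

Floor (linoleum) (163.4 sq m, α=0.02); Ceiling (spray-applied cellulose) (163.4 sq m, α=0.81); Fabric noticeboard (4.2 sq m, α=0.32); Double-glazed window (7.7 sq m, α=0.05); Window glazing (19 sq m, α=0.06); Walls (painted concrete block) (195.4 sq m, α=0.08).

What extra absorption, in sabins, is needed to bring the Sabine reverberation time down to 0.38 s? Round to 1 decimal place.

Equivalent absorption area: A₁ = 163.4×0.02 + 163.4×0.81 + 4.2×0.32 + 7.7×0.05 + 19×0.06 + 195.4×0.08 = 154.123 sq m.
Target A₂ = 0.161·669.94/0.38 = 283.843 sabins (V = 669.94 m³).
ΔA = A₂ − A₁ = 283.843 − 154.123 = 129.7 sabins.

129.7 sabins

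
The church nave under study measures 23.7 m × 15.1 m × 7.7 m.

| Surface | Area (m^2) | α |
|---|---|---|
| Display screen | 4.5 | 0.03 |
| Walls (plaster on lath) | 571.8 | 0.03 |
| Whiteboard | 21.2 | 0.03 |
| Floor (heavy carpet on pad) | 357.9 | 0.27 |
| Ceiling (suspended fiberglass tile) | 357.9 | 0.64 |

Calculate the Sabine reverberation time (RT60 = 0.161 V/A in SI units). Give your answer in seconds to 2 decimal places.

1.29 sec

Summing Sᵢαᵢ: 0.135 + 17.154 + 0.636 + 96.633 + 229.056 → A = 343.614 sabins.
Volume V = 23.7 × 15.1 × 7.7 = 2755.599 m³.
Sabine: RT60 = 0.161 × 2755.599 / 343.614 = 1.29 s.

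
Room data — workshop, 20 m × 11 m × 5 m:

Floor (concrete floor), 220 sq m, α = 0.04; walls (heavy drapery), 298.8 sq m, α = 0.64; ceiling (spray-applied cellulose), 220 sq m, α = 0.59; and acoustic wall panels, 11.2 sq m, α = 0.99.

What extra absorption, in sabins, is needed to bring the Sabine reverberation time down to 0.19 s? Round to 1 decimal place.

A₁ = Σ Sᵢαᵢ = 220*0.04 + 298.8*0.64 + 220*0.59 + 11.2*0.99 = 340.920 sabins.
V = 1100 m³. Required absorption A₂ = 0.161 × 1100 / 0.19 = 932.105 sabins.
ΔA = A₂ − A₁ = 932.105 − 340.920 = 591.2 sabins.

591.2 sabins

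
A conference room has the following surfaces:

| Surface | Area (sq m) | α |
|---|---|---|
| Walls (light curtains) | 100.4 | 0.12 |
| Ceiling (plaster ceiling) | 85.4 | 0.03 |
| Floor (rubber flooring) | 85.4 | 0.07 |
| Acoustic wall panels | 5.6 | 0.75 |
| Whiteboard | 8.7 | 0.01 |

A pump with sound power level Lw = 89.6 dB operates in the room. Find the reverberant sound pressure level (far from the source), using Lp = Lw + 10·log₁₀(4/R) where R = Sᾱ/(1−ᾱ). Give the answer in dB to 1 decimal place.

A = 24.875 sabins; S = 285.5 sq m.
ᾱ = 24.875/285.5 = 0.0871; R = Sᾱ/(1−ᾱ) = 24.875/(1−0.0871) = 27.248 sq m.
Lp = 89.6 + 10·log₁₀(4/27.248) = 89.6 + (-8.33) = 81.3 dB.

81.3 dB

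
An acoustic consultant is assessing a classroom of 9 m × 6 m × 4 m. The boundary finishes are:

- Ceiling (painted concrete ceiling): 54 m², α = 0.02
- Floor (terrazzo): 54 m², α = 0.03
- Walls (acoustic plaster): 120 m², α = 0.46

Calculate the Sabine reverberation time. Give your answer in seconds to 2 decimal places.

0.60 s

Total absorption A = 54×0.02 + 54×0.03 + 120×0.46
  = 1.080 + 1.620 + 55.200 = 57.900 m² sabins.
Room volume: 216 m³.
RT60 = 0.161 · V / A = 0.161 × 216 / 57.900 = 0.60 s.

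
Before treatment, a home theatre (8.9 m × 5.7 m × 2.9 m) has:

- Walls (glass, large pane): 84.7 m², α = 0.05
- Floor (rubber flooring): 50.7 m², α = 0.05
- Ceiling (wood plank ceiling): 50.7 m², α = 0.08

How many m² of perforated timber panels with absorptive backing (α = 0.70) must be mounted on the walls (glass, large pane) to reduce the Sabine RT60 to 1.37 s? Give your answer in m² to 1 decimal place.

9.9

Total absorption A₁ = 84.7·0.05 + 50.7·0.05 + 50.7·0.08
  = 4.235 + 2.535 + 4.056 = 10.826 m² sabins.
V = 147.117 m³. Target absorption A₂ = 0.161 × 147.117 / 1.37 = 17.289 sabins.
Absorption to add: 17.289 − 10.826 = 6.463 sabins.
Net gain per m²: Δα = 0.70 − 0.05 = 0.65.
Area = ΔA/Δα = 6.463/0.65 = 9.9 m².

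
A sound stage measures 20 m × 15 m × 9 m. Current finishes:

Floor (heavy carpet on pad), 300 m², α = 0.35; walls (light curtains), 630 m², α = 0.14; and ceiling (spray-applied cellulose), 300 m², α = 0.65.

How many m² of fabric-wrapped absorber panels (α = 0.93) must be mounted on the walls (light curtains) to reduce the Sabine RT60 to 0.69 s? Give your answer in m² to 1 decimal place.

306.1

Summing Sᵢαᵢ: 105.000 + 88.200 + 195.000 → A₁ = 388.200 sabins.
V = 2700 m³. Target absorption A₂ = 0.161 × 2700 / 0.69 = 630.000 sabins.
Absorption to add: 630.000 − 388.200 = 241.800 sabins.
Net gain per m²: Δα = 0.93 − 0.14 = 0.79.
Panel area = 241.800 / 0.79 = 306.1 m².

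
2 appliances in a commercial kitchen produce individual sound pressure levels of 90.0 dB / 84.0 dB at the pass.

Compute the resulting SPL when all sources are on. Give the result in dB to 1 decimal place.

91.0 dB

Σ 10^(Lᵢ/10) = 1.251e+09.
Combined level = 10 log₁₀(1.251e+09) = 91.0 dB.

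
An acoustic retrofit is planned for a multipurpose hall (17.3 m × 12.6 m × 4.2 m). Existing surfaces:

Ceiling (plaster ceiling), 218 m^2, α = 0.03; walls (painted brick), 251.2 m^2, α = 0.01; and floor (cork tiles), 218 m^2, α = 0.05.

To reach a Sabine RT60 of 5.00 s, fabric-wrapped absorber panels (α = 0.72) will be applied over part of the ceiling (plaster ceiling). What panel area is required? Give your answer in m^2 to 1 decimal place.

13.8

Summing Sᵢαᵢ: 6.540 + 2.512 + 10.900 → A₁ = 19.952 sabins.
Required A₂ = 0.161·915.516/5.00 = 29.480 sabins.
Absorption to add: 29.480 − 19.952 = 9.528 sabins.
Each m^2 of panel replacing the ceiling (plaster ceiling) adds (0.72 − 0.03) = 0.69 sabins.
Area = ΔA/Δα = 9.528/0.69 = 13.8 m^2.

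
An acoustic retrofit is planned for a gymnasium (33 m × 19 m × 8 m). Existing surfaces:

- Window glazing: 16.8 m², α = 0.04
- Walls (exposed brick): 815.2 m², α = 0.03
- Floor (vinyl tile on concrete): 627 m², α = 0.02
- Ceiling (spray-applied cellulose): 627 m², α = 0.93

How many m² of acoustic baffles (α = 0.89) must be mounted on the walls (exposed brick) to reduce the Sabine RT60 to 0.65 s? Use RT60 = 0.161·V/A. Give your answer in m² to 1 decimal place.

722.8

Summing Sᵢαᵢ: 0.672 + 24.456 + 12.540 + 583.110 → A₁ = 620.778 sabins.
V = 5016 m³. Target absorption A₂ = 0.161 × 5016 / 0.65 = 1242.425 sabins.
Absorption to add: 1242.425 − 620.778 = 621.647 sabins.
Net gain per m²: Δα = 0.89 − 0.03 = 0.86.
Panel area = 621.647 / 0.86 = 722.8 m².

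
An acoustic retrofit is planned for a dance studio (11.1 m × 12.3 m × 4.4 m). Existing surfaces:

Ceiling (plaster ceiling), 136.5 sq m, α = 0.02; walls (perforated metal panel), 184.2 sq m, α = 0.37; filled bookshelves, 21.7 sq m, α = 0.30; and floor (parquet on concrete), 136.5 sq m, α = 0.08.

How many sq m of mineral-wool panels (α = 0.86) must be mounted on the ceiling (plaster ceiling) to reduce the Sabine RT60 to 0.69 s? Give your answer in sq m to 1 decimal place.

61.7

Equivalent absorption area: A₁ = 136.5×0.02 + 184.2×0.37 + 21.7×0.30 + 136.5×0.08 = 88.314 sq m.
Required A₂ = 0.161·600.732/0.69 = 140.171 sabins.
Absorption to add: 140.171 − 88.314 = 51.857 sabins.
Each sq m of panel replacing the ceiling (plaster ceiling) adds (0.86 − 0.02) = 0.84 sabins.
Area = ΔA/Δα = 51.857/0.84 = 61.7 sq m.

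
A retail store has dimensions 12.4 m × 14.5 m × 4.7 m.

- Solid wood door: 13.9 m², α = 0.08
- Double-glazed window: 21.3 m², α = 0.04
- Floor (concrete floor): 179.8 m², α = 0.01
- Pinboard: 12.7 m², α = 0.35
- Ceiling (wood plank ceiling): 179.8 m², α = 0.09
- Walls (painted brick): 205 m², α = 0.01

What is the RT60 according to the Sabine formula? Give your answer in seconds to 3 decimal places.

Equivalent absorption area: A = 13.9*0.08 + 21.3*0.04 + 179.8*0.01 + 12.7*0.35 + 179.8*0.09 + 205*0.01 = 26.439 m².
Volume V = 12.4 × 14.5 × 4.7 = 845.06 m³.
Sabine: RT60 = 0.161 × 845.06 / 26.439 = 5.146 s.

5.146 s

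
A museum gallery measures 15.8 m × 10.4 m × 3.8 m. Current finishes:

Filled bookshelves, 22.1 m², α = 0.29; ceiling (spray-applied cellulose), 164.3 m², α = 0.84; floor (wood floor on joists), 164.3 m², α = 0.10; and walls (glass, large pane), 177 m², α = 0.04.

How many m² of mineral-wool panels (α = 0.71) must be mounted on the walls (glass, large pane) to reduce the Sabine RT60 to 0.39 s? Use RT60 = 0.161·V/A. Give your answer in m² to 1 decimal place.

134.1

Total absorption A₁ = 22.1×0.29 + 164.3×0.84 + 164.3×0.10 + 177×0.04
  = 6.409 + 138.012 + 16.430 + 7.080 = 167.931 m² sabins.
V = 624.416 m³. Target absorption A₂ = 0.161 × 624.416 / 0.39 = 257.772 sabins.
Absorption to add: 257.772 − 167.931 = 89.841 sabins.
Net gain per m²: Δα = 0.71 − 0.04 = 0.67.
Panel area = 89.841 / 0.67 = 134.1 m².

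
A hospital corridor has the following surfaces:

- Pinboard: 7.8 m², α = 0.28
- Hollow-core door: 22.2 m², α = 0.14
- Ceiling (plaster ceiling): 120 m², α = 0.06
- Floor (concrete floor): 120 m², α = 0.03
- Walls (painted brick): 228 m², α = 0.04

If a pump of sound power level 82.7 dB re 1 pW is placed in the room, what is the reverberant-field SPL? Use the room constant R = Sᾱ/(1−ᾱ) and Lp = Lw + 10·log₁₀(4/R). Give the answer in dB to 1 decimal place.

74.5 dB

A = 25.212 sabins; S = 498.0 m².
ᾱ = 0.0506, so room constant R = A/(1−ᾱ) = 26.556 m².
Lp = Lw + 10 log₁₀(4/R) = 82.7 -8.22 = 74.5 dB.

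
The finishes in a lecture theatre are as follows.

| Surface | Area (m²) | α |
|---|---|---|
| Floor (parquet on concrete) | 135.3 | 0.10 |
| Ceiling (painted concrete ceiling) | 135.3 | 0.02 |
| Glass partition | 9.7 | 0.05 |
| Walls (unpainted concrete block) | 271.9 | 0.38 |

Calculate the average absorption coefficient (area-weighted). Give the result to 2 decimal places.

0.22

Total surface area S = 552.2 m².
Σ(Sᵢαᵢ) = 135.3·0.10 + 135.3·0.02 + 9.7·0.05 + 271.9·0.38 = 120.043.
ᾱ = A/S = 0.22.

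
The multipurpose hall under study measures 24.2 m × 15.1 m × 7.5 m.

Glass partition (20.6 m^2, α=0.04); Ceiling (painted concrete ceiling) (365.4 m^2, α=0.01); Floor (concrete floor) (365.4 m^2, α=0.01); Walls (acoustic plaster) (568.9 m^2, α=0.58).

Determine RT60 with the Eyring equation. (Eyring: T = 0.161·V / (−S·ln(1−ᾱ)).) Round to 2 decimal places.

S = Σ Sᵢ = 1320.3 m^2.
Absorption A = 20.6×0.04 + 365.4×0.01 + 365.4×0.01 + 568.9×0.58 = 338.094 sabins.
Mean coefficient ᾱ = A/S = 0.2561.
Eyring denominator: −S ln(1−ᾱ) = 390.609.
V = 24.2 × 15.1 × 7.5 = 2740.65 m³.
RT60 = 0.161 × 2740.65 / 390.609 = 1.13 s.

1.13 s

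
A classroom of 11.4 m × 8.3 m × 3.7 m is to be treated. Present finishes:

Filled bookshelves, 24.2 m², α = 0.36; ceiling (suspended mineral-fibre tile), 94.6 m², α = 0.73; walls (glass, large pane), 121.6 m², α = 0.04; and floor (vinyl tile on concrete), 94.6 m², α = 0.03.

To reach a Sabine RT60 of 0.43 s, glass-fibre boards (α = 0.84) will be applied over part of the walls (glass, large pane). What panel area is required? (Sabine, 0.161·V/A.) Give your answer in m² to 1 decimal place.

57.0

A₁ = Σ Sᵢαᵢ = 24.2·0.36 + 94.6·0.73 + 121.6·0.04 + 94.6·0.03 = 85.472 sabins.
Required A₂ = 0.161·350.094/0.43 = 131.082 sabins.
ΔA needed = 131.082 − 85.472 = 45.610 sabins.
Net gain per m²: Δα = 0.84 − 0.04 = 0.80.
Area = ΔA/Δα = 45.610/0.80 = 57.0 m².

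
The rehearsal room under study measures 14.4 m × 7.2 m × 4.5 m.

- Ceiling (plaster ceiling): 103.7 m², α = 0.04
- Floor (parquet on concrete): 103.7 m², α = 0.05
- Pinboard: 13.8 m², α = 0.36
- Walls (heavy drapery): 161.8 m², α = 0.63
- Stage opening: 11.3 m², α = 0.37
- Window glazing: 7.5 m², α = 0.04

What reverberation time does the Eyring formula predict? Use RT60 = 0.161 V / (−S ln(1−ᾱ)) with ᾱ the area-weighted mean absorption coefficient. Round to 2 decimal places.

0.52 s

S = Σ Sᵢ = 401.8 m².
Absorption A = 103.7×0.04 + 103.7×0.05 + 13.8×0.36 + 161.8×0.63 + 11.3×0.37 + 7.5×0.04 = 120.716 sabins.
Mean coefficient ᾱ = A/S = 0.3004.
−S·ln(1−ᾱ) = −401.8 × ln(1 − 0.3004) = 143.542.
V = 14.4 × 7.2 × 4.5 = 466.56 m³.
T = 0.161·V/[−S·ln(1−ᾱ)] = 0.161·466.56/143.542 = 0.52 s.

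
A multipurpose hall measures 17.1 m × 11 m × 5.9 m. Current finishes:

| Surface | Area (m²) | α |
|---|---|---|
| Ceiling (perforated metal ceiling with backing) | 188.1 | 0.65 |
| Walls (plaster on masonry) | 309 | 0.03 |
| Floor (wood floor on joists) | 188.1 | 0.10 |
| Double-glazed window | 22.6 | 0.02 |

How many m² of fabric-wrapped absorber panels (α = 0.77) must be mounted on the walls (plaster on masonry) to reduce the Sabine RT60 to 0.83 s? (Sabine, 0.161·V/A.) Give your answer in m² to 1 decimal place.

A₁ = Σ Sᵢαᵢ = 188.1·0.65 + 309·0.03 + 188.1·0.10 + 22.6·0.02 = 150.797 sabins.
Required A₂ = 0.161·1109.79/0.83 = 215.273 sabins.
ΔA needed = 215.273 − 150.797 = 64.476 sabins.
Each m² of panel replacing the walls (plaster on masonry) adds (0.77 − 0.03) = 0.74 sabins.
Area = ΔA/Δα = 64.476/0.74 = 87.1 m².

87.1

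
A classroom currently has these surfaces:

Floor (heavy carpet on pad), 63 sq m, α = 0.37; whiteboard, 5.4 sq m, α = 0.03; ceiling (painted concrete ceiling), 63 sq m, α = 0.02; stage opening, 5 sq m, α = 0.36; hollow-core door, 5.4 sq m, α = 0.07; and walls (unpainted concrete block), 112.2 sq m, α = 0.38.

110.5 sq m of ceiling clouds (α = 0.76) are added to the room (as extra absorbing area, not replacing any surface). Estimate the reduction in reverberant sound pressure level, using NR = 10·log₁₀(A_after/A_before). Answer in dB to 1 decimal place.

Total absorption A_before = 63*0.37 + 5.4*0.03 + 63*0.02 + 5*0.36 + 5.4*0.07 + 112.2*0.38
  = 23.310 + 0.162 + 1.260 + 1.800 + 0.378 + 42.636 = 69.546 sq m sabins.
Added absorption = 110.5 × 0.76 = 83.980 sabins.
New total A_after = 153.526 sabins.
Reduction = 10 log₁₀(A_after/A_before) = 10 log₁₀(2.2075) = 3.4 dB.

3.4 dB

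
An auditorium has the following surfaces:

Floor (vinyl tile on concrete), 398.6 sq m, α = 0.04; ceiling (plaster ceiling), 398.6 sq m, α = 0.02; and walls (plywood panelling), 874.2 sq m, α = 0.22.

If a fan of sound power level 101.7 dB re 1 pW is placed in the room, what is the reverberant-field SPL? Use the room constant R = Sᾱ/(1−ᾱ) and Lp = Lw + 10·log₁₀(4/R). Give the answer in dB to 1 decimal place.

83.8 dB

Σ(Sᵢαᵢ) = 398.6·0.04 + 398.6·0.02 + 874.2·0.22 = 216.240; total area S = 1671.4 sq m.
ᾱ = 216.240/1671.4 = 0.1294; R = Sᾱ/(1−ᾱ) = 216.240/(1−0.1294) = 248.380 sq m.
Lp = Lw + 10 log₁₀(4/R) = 101.7 -17.93 = 83.8 dB.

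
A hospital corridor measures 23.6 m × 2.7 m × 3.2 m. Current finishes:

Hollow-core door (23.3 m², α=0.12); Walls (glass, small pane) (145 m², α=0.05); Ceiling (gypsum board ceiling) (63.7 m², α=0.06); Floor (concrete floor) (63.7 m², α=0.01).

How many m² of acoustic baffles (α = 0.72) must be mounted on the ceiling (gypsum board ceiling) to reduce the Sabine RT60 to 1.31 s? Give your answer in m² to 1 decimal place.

Total absorption A₁ = 23.3·0.12 + 145·0.05 + 63.7·0.06 + 63.7·0.01
  = 2.796 + 7.250 + 3.822 + 0.637 = 14.505 m² sabins.
V = 203.904 m³. Target absorption A₂ = 0.161 × 203.904 / 1.31 = 25.060 sabins.
Absorption to add: 25.060 − 14.505 = 10.555 sabins.
Net gain per m²: Δα = 0.72 − 0.06 = 0.66.
Area = ΔA/Δα = 10.555/0.66 = 16.0 m².

16.0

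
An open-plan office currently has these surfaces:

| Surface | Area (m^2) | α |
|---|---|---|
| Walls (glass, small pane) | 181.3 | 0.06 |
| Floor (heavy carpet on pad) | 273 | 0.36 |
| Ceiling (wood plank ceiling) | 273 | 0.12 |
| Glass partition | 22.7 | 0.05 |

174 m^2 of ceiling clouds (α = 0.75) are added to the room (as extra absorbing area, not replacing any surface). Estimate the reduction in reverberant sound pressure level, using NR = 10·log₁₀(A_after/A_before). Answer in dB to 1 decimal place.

2.8 dB

A_before = Σ Sᵢαᵢ = 181.3×0.06 + 273×0.36 + 273×0.12 + 22.7×0.05 = 143.053 sabins.
Added absorption = 174 × 0.75 = 130.500 sabins.
A_after = 143.053 + 130.500 = 273.553 sabins.
NR = 10·log₁₀(273.553/143.053) = 2.8 dB.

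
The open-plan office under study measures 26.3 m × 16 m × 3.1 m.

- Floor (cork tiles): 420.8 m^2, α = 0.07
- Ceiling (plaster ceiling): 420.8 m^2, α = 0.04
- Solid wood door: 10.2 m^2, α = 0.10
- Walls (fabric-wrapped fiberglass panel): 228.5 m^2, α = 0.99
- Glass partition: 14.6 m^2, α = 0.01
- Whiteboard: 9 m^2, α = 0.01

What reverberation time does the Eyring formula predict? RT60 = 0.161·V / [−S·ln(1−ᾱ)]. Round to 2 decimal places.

S = Σ Sᵢ = 1103.9 m^2.
Σ(Sᵢαᵢ) = 420.8×0.07 + 420.8×0.04 + 10.2×0.10 + 228.5×0.99 + 14.6×0.01 + 9×0.01 = 273.759.
ᾱ = 273.759 / 1103.9 = 0.2480.
−S·ln(1−ᾱ) = −1103.9 × ln(1 − 0.2480) = 314.632.
V = 26.3 × 16 × 3.1 = 1304.48 m³.
RT60 = 0.161 × 1304.48 / 314.632 = 0.67 s.

0.67 s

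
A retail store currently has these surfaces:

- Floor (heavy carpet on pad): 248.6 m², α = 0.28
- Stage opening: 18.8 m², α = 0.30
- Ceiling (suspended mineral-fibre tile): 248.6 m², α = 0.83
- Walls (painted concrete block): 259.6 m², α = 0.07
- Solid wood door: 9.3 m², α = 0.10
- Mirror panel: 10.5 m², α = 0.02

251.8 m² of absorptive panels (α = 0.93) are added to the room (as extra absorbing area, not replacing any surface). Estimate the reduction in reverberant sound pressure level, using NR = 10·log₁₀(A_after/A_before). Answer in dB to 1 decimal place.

2.5 dB

Summing Sᵢαᵢ: 69.608 + 5.640 + 206.338 + 18.172 + 0.930 + 0.210 → A_before = 300.898 sabins.
Added absorption = 251.8 × 0.93 = 234.174 sabins.
New total A_after = 535.072 sabins.
NR = 10·log₁₀(535.072/300.898) = 2.5 dB.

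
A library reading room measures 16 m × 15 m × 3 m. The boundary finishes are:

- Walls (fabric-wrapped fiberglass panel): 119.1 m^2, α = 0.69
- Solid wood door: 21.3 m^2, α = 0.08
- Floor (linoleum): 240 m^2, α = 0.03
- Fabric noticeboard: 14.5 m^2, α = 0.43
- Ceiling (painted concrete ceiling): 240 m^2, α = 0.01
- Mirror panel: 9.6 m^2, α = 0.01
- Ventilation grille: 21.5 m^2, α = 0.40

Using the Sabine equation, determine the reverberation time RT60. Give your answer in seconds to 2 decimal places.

1.07 s

Equivalent absorption area: A = 119.1*0.69 + 21.3*0.08 + 240*0.03 + 14.5*0.43 + 240*0.01 + 9.6*0.01 + 21.5*0.40 = 108.414 m^2.
V = 16·15·3 = 720 m³.
T = 0.161 V/A = 0.161·720/108.414 = 1.07 s.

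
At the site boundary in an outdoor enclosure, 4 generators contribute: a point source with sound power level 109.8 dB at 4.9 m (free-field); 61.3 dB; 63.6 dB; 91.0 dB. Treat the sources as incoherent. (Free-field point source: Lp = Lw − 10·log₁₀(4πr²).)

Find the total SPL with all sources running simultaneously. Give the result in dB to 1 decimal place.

Source at 4.9 m: Lp = 109.8 − 10·log₁₀(4π·4.9²) = 109.8 − 10·log₁₀(301.719) = 85.0 dB.
Σ 10^(Lᵢ/10) = 1.579e+09.
Combined level = 10 log₁₀(1.579e+09) = 92.0 dB.

92.0 dB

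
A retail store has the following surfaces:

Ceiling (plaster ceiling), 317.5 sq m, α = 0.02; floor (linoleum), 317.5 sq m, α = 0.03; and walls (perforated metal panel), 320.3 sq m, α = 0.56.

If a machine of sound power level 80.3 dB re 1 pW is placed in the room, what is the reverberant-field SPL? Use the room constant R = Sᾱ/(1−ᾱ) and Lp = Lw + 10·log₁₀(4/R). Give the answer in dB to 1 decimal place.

62.4 dB

A = 195.243 sabins; S = 955.3 sq m.
ᾱ = 0.2044, so room constant R = A/(1−ᾱ) = 245.403 sq m.
Lp = 80.3 + 10·log₁₀(4/245.403) = 80.3 + (-17.88) = 62.4 dB.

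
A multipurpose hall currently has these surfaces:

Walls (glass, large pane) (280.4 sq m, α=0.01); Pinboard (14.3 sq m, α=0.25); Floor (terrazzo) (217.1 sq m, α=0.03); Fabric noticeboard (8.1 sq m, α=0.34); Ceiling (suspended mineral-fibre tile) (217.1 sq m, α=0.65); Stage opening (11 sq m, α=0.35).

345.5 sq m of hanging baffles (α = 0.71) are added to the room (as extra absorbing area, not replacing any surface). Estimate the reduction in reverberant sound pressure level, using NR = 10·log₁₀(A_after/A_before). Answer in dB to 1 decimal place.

Equivalent absorption area: A_before = 280.4×0.01 + 14.3×0.25 + 217.1×0.03 + 8.1×0.34 + 217.1×0.65 + 11×0.35 = 160.611 sq m.
Treatment contributes 345.5·0.71 = 245.305 sabins.
A_after = 160.611 + 245.305 = 405.916 sabins.
NR = 10·log₁₀(405.916/160.611) = 4.0 dB.

4.0 dB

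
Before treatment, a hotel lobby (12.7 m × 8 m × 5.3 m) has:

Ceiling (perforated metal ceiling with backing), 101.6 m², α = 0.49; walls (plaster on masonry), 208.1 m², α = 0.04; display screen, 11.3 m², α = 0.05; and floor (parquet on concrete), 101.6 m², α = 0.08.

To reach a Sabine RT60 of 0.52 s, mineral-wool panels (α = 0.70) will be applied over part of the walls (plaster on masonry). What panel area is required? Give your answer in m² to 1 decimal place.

151.4

Total absorption A₁ = 101.6*0.49 + 208.1*0.04 + 11.3*0.05 + 101.6*0.08
  = 49.784 + 8.324 + 0.565 + 8.128 = 66.801 m² sabins.
V = 538.48 m³. Target absorption A₂ = 0.161 × 538.48 / 0.52 = 166.722 sabins.
ΔA needed = 166.722 − 66.801 = 99.921 sabins.
Net gain per m²: Δα = 0.70 − 0.04 = 0.66.
Area = ΔA/Δα = 99.921/0.66 = 151.4 m².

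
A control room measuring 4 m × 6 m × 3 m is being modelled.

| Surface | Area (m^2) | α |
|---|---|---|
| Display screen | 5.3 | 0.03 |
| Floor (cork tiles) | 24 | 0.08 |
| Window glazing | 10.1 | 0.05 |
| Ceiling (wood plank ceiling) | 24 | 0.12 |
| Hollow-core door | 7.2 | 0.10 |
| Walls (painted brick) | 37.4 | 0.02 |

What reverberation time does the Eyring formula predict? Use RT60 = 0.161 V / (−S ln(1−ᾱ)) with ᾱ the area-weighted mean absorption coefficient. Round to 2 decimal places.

1.62 sec

S = Σ Sᵢ = 108.0 m^2.
Absorption A = 5.3×0.03 + 24×0.08 + 10.1×0.05 + 24×0.12 + 7.2×0.10 + 37.4×0.02 = 6.932 sabins.
Mean coefficient ᾱ = A/S = 0.0642.
Eyring denominator: −S ln(1−ᾱ) = 7.166.
V = 4 × 6 × 3 = 72 m³.
T = 0.161·V/[−S·ln(1−ᾱ)] = 0.161·72/7.166 = 1.62 s.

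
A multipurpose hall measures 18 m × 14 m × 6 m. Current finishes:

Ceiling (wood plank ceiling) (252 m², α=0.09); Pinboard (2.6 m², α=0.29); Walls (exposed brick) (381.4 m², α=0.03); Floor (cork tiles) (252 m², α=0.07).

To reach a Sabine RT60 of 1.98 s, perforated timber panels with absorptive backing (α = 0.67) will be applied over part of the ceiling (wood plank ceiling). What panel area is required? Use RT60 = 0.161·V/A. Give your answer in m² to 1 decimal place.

121.4

Summing Sᵢαᵢ: 22.680 + 0.754 + 11.442 + 17.640 → A₁ = 52.516 sabins.
V = 1512 m³. Target absorption A₂ = 0.161 × 1512 / 1.98 = 122.945 sabins.
ΔA needed = 122.945 − 52.516 = 70.429 sabins.
Each m² of panel replacing the ceiling (wood plank ceiling) adds (0.67 − 0.09) = 0.58 sabins.
Area = ΔA/Δα = 70.429/0.58 = 121.4 m².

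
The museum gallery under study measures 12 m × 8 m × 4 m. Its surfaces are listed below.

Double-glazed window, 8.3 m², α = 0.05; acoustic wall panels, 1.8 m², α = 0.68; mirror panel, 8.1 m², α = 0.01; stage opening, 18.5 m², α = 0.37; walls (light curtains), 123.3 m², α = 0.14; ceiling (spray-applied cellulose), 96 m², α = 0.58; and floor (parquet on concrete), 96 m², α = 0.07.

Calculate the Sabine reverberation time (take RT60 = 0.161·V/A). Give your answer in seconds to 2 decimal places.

Summing Sᵢαᵢ: 0.415 + 1.224 + 0.081 + 6.845 + 17.262 + 55.680 + 6.720 → A = 88.227 sabins.
Volume V = 12 × 8 × 4 = 384 m³.
Sabine: RT60 = 0.161 × 384 / 88.227 = 0.70 s.

0.70 s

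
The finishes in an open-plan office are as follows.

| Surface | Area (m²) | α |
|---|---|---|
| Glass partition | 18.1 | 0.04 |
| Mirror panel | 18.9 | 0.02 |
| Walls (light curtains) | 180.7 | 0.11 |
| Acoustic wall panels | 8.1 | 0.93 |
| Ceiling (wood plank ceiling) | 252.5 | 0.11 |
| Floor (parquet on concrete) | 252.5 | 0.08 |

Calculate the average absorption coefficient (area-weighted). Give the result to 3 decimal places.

0.105

Total surface area S = 730.8 m².
Σ(Sᵢαᵢ) = 18.1·0.04 + 18.9·0.02 + 180.7·0.11 + 8.1·0.93 + 252.5·0.11 + 252.5·0.08 = 76.487.
ᾱ = A/S = 0.105.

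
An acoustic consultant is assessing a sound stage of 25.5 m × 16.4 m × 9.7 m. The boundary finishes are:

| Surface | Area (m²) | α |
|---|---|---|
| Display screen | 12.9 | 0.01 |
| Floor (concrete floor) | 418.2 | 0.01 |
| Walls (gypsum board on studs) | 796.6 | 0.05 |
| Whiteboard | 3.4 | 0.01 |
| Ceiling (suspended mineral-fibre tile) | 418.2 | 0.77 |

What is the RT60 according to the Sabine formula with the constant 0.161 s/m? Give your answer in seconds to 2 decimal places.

Equivalent absorption area: A = 12.9×0.01 + 418.2×0.01 + 796.6×0.05 + 3.4×0.01 + 418.2×0.77 = 366.189 m².
Room volume: 4056.54 m³.
RT60 = 0.161 · V / A = 0.161 × 4056.54 / 366.189 = 1.78 s.

1.78 s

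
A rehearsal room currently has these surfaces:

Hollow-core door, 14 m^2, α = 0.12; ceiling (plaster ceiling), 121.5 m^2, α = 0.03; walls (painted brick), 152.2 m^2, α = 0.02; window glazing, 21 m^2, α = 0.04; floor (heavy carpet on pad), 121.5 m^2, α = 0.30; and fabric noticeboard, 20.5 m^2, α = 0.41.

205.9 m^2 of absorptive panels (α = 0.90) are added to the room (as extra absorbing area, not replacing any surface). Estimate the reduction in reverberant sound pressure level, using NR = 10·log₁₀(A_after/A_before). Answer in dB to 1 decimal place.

A_before = Σ Sᵢαᵢ = 14×0.12 + 121.5×0.03 + 152.2×0.02 + 21×0.04 + 121.5×0.30 + 20.5×0.41 = 54.064 sabins.
Treatment contributes 205.9·0.90 = 185.310 sabins.
A_after = 54.064 + 185.310 = 239.374 sabins.
Reduction = 10 log₁₀(A_after/A_before) = 10 log₁₀(4.4276) = 6.5 dB.

6.5 dB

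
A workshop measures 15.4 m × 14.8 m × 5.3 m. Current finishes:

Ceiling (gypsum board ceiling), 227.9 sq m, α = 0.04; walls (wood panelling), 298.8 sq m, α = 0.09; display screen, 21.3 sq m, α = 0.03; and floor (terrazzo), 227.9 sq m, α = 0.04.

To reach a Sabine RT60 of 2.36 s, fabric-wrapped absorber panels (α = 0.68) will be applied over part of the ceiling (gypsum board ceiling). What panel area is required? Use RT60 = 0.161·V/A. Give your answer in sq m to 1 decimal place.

57.3

Total absorption A₁ = 227.9*0.04 + 298.8*0.09 + 21.3*0.03 + 227.9*0.04
  = 9.116 + 26.892 + 0.639 + 9.116 = 45.763 sq m sabins.
Required A₂ = 0.161·1207.976/2.36 = 82.409 sabins.
ΔA needed = 82.409 − 45.763 = 36.646 sabins.
Each sq m of panel replacing the ceiling (gypsum board ceiling) adds (0.68 − 0.04) = 0.64 sabins.
Area = ΔA/Δα = 36.646/0.64 = 57.3 sq m.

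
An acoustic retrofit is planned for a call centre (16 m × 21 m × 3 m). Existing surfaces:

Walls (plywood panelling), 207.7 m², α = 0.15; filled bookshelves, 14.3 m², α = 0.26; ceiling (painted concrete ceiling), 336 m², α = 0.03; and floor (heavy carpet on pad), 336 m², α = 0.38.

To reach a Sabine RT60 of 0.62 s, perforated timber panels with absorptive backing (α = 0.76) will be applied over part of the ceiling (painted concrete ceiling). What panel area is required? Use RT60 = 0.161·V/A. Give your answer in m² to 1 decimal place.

122.1

Summing Sᵢαᵢ: 31.155 + 3.718 + 10.080 + 127.680 → A₁ = 172.633 sabins.
Required A₂ = 0.161·1008/0.62 = 261.755 sabins.
ΔA needed = 261.755 − 172.633 = 89.122 sabins.
Each m² of panel replacing the ceiling (painted concrete ceiling) adds (0.76 − 0.03) = 0.73 sabins.
Area = ΔA/Δα = 89.122/0.73 = 122.1 m².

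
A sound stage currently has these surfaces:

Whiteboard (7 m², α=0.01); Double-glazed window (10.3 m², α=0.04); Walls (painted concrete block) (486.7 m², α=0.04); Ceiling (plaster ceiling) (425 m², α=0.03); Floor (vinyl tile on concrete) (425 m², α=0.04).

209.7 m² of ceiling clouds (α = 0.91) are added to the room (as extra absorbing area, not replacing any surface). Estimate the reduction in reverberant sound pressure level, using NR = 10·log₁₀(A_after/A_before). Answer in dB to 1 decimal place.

Total absorption A_before = 7·0.01 + 10.3·0.04 + 486.7·0.04 + 425·0.03 + 425·0.04
  = 0.070 + 0.412 + 19.468 + 12.750 + 17.000 = 49.700 m² sabins.
Treatment contributes 209.7·0.91 = 190.827 sabins.
New total A_after = 240.527 sabins.
Reduction = 10 log₁₀(A_after/A_before) = 10 log₁₀(4.8396) = 6.8 dB.

6.8 dB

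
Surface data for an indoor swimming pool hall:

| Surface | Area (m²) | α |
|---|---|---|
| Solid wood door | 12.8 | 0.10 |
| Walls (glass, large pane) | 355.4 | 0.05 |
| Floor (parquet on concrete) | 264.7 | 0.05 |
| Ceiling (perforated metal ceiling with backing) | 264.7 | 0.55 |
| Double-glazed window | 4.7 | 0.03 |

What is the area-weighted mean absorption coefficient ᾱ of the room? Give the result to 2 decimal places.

S = Σ Sᵢ = 12.8 + 355.4 + 264.7 + 264.7 + 4.7 = 902.3 m².
A = 12.8·0.10 + 355.4·0.05 + 264.7·0.05 + 264.7·0.55 + 4.7·0.03 = 178.011 sabins.
ᾱ = 178.011 / 902.3 = 0.20.

0.20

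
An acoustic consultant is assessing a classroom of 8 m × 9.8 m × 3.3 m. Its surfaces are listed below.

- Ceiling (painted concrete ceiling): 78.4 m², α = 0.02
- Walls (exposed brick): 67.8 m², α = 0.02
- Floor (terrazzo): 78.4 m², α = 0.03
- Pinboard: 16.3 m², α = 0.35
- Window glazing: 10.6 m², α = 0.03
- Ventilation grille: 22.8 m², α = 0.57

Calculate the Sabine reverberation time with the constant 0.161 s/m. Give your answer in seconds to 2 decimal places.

A = Σ Sᵢαᵢ = 78.4·0.02 + 67.8·0.02 + 78.4·0.03 + 16.3·0.35 + 10.6·0.03 + 22.8·0.57 = 24.295 sabins.
V = 8·9.8·3.3 = 258.72 m³.
Sabine: RT60 = 0.161 × 258.72 / 24.295 = 1.71 s.

1.71 sec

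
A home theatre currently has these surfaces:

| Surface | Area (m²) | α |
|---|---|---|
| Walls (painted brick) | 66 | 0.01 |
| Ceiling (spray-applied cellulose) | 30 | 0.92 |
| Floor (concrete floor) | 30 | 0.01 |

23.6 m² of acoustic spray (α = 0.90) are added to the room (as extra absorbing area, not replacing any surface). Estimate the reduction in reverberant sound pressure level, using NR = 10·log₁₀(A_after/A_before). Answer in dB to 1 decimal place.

2.4 dB

Summing Sᵢαᵢ: 0.660 + 27.600 + 0.300 → A_before = 28.560 sabins.
Added absorption = 23.6 × 0.90 = 21.240 sabins.
New total A_after = 49.800 sabins.
NR = 10·log₁₀(49.800/28.560) = 2.4 dB.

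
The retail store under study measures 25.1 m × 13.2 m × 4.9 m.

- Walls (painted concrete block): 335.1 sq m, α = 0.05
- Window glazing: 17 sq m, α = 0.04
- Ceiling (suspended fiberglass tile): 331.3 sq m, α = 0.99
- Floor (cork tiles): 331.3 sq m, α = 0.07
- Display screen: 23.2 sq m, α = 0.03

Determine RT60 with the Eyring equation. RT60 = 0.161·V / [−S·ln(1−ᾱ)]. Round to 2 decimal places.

S = Σ Sᵢ = 1037.9 sq m.
Σ(Sᵢαᵢ) = 335.1×0.05 + 17×0.04 + 331.3×0.99 + 331.3×0.07 + 23.2×0.03 = 369.309.
ᾱ = 369.309 / 1037.9 = 0.3558.
−S·ln(1−ᾱ) = −1037.9 × ln(1 − 0.3558) = 456.412.
V = 25.1 × 13.2 × 4.9 = 1623.468 m³.
T = 0.161·V/[−S·ln(1−ᾱ)] = 0.161·1623.468/456.412 = 0.57 s.

0.57 sec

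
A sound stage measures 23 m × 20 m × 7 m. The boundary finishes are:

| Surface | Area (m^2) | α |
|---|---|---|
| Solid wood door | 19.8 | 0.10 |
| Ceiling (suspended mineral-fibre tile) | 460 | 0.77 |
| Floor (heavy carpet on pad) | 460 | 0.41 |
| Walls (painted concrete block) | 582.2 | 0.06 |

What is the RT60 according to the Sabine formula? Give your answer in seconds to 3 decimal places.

0.894 seconds

Equivalent absorption area: A = 19.8*0.10 + 460*0.77 + 460*0.41 + 582.2*0.06 = 579.712 m^2.
V = 23·20·7 = 3220 m³.
T = 0.161 V/A = 0.161·3220/579.712 = 0.894 s.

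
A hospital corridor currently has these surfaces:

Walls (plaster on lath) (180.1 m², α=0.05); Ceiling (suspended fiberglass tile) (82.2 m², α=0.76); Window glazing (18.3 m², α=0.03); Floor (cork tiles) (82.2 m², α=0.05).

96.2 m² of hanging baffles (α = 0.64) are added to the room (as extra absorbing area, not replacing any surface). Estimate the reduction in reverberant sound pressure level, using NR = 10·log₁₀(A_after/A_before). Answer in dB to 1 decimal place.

Equivalent absorption area: A_before = 180.1×0.05 + 82.2×0.76 + 18.3×0.03 + 82.2×0.05 = 76.136 m².
Treatment contributes 96.2·0.64 = 61.568 sabins.
New total A_after = 137.704 sabins.
Reduction = 10 log₁₀(A_after/A_before) = 10 log₁₀(1.8087) = 2.6 dB.

2.6 dB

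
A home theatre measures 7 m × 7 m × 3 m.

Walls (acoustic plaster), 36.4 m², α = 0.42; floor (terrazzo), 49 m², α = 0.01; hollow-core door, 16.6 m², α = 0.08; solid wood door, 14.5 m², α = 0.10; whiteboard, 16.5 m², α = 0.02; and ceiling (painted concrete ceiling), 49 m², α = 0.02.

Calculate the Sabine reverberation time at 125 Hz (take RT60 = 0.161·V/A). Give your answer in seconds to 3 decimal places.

1.191 seconds

A = Σ Sᵢαᵢ = 36.4×0.42 + 49×0.01 + 16.6×0.08 + 14.5×0.10 + 16.5×0.02 + 49×0.02 = 19.866 sabins.
Room volume: 147 m³.
Sabine: RT60 = 0.161 × 147 / 19.866 = 1.191 s.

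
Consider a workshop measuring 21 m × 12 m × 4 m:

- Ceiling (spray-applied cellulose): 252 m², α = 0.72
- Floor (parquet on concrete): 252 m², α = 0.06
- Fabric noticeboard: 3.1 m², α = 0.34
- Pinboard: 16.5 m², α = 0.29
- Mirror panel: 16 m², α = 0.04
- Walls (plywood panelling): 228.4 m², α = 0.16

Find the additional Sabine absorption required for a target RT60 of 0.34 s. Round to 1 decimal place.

237.7 sabins

Equivalent absorption area: A₁ = 252×0.72 + 252×0.06 + 3.1×0.34 + 16.5×0.29 + 16×0.04 + 228.4×0.16 = 239.583 m².
Target A₂ = 0.161·1008/0.34 = 477.318 sabins (V = 1008 m³).
Shortfall: 477.318 − 239.583 = 237.7 sabins.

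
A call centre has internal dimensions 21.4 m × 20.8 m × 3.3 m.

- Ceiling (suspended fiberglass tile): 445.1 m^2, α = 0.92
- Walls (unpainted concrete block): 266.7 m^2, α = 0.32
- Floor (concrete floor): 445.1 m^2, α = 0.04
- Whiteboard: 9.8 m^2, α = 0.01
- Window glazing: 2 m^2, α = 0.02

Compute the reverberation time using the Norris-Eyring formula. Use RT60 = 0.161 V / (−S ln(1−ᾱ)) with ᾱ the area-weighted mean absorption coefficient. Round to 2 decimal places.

Total surface area S = 445.1 + 266.7 + 445.1 + 9.8 + 2 = 1168.7 m^2.
Σ(Sᵢαᵢ) = 445.1×0.92 + 266.7×0.32 + 445.1×0.04 + 9.8×0.01 + 2×0.02 = 512.778.
Mean coefficient ᾱ = A/S = 0.4388.
−S·ln(1−ᾱ) = −1168.7 × ln(1 − 0.4388) = 675.132.
V = 21.4 × 20.8 × 3.3 = 1468.896 m³.
T = 0.161·V/[−S·ln(1−ᾱ)] = 0.161·1468.896/675.132 = 0.35 s.

0.35 sec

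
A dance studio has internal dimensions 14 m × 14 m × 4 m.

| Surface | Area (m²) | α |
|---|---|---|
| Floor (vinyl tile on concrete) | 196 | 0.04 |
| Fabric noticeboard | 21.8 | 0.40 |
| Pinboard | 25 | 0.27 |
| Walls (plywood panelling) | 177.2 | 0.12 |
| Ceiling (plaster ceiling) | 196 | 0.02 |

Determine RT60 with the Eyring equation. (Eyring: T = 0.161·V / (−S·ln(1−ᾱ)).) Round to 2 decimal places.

Total surface area S = 196 + 21.8 + 25 + 177.2 + 196 = 616.0 m².
Absorption A = 196×0.04 + 21.8×0.40 + 25×0.27 + 177.2×0.12 + 196×0.02 = 48.494 sabins.
Mean coefficient ᾱ = A/S = 0.0787.
−S·ln(1−ᾱ) = −616.0 × ln(1 − 0.0787) = 50.493.
V = 14 × 14 × 4 = 784 m³.
T = 0.161·V/[−S·ln(1−ᾱ)] = 0.161·784/50.493 = 2.50 s.

2.50 seconds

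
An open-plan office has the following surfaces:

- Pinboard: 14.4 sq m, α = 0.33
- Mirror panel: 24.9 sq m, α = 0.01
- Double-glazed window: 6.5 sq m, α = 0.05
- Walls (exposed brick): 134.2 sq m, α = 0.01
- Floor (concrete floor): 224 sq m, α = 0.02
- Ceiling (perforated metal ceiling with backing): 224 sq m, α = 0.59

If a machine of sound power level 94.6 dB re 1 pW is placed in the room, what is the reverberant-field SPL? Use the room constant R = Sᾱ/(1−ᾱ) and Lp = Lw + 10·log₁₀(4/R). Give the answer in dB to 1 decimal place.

77.9 dB

Σ(Sᵢαᵢ) = 14.4·0.33 + 24.9·0.01 + 6.5·0.05 + 134.2·0.01 + 224·0.02 + 224·0.59 = 143.308; total area S = 628.0 sq m.
ᾱ = 0.2282, so room constant R = A/(1−ᾱ) = 185.680 sq m.
Lp = Lw + 10 log₁₀(4/R) = 94.6 -16.67 = 77.9 dB.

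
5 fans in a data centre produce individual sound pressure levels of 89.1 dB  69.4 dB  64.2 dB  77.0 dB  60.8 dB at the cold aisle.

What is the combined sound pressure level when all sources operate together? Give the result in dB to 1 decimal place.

89.4 dB

Σ 10^(Lᵢ/10) = 8.755e+08.
Combined level = 10 log₁₀(8.755e+08) = 89.4 dB.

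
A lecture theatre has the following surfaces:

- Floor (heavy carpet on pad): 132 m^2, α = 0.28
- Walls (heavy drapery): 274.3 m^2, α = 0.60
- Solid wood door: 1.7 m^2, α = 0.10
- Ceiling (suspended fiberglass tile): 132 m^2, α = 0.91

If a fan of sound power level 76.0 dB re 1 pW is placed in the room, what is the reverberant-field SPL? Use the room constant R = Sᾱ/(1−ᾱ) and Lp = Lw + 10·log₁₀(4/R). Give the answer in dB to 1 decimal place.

A = 321.830 sabins; S = 540.0 m^2.
ᾱ = 0.5960, so room constant R = A/(1−ᾱ) = 796.609 m^2.
Lp = Lw + 10 log₁₀(4/R) = 76.0 -22.99 = 53.0 dB.

53.0 dB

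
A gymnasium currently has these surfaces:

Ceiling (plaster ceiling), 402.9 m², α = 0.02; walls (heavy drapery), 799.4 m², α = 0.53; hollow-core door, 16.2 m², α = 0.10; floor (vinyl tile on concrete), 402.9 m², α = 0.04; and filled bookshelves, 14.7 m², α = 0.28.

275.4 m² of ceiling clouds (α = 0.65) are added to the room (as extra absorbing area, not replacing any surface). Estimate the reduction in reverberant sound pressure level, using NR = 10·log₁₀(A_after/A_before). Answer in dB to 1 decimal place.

Summing Sᵢαᵢ: 8.058 + 423.682 + 1.620 + 16.116 + 4.116 → A_before = 453.592 sabins.
Added absorption = 275.4 × 0.65 = 179.010 sabins.
A_after = 453.592 + 179.010 = 632.602 sabins.
Reduction = 10 log₁₀(A_after/A_before) = 10 log₁₀(1.3946) = 1.4 dB.

1.4 dB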